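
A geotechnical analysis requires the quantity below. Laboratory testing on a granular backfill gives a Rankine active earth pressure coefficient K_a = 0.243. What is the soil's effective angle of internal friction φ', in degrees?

37.5°

K_a = tan²(45° − φ/2) ⇒ 45° − φ/2 = arctan(√0.243) = 26.24°.
φ = 2(45° − 26.24°) = 37.52°.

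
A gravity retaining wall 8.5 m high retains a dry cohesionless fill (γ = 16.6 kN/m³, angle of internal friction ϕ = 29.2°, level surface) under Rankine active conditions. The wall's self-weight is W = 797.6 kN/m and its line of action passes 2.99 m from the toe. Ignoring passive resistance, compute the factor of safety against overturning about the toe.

4.08

K_a = tan²(45° − 29.2°/2) = 0.3442.
P_a = ½K_aγH² = 0.5×0.3442×16.6×8.5² = 206.4 kN/m, acting at H/3 = 2.833 m above the base.
Overturning moment M_o = P_a × H/3 = 206.4 × 2.833 = 584.8.
Resisting moment M_r = W × 2.99 = 797.6 × 2.99 = 2385.
FS_overturning = M_r/M_o = 2385/584.8 = 4.078.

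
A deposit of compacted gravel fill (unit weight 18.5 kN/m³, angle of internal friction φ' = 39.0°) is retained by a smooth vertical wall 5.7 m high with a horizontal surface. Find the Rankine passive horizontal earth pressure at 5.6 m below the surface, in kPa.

K_p = (1 + sin φ)/(1 − sin φ) = 4.395.
σ_h = K_p γ z = 4.395 × 18.5 × 5.6 = 455.4 kPa.

455 kPa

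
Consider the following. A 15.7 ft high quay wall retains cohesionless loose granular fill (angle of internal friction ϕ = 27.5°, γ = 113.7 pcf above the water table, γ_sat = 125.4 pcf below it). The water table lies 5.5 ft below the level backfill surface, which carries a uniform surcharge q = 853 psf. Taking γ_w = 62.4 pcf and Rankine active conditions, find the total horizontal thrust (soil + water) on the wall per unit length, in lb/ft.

12400 lb/ft

K_a = tan²(45° − φ/2) = 0.3682.
γ' = 125.4 − 62.4 = 63.00 pcf. h₂ = H − d_w = 10.2 ft.
σ'_h: at surface K_a·q = 314.1; at WT K_a(q+γd_w) = 544.4; at base K_a(q+γd_w+γ'h₂) = 781.0 psf.
P₁ = ½(314.1+544.4)×5.5 = 2361; P₂ = ½(544.4+781.0)×10.2 = 6759; P_w = ½γ_w h₂² = 3246.
Total = 2361+6759+3246 = 12370 lb/ft.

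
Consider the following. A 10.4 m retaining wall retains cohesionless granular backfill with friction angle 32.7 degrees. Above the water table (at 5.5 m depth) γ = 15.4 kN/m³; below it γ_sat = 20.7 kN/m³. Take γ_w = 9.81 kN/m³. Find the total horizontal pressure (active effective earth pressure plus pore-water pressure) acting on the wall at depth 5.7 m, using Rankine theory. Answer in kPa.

K_a = (1 − sin φ)/(1 + sin φ) = 0.2985.
γ' = 20.7 − 9.81 = 10.89 kN/m³.
Effective vertical stress at 5.7 m: σ'_v = 15.4×5.5 + 10.89×0.200 = 86.88 kPa.
σ'_h = K_a σ'_v = 0.2985 × 86.88 = 25.93 kPa; u = γ_w × 0.200 = 1.962 kPa.
Total σ_h = 25.93 + 1.962 = 27.89 kPa.

27.9 kPa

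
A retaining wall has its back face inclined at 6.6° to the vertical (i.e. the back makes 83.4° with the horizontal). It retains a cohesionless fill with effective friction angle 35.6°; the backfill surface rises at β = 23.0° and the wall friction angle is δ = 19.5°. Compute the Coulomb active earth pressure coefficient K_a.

0.407

K_a = sin²(α+φ) / [sin²α · sin(α−δ) · (1 + √{sin(φ+δ)sin(φ−β) / (sin(α−δ)sin(α+β))})²].
With α = 83.4°, φ = 35.6°, δ = 19.5°, β = 23.0°: K_a = 0.4074.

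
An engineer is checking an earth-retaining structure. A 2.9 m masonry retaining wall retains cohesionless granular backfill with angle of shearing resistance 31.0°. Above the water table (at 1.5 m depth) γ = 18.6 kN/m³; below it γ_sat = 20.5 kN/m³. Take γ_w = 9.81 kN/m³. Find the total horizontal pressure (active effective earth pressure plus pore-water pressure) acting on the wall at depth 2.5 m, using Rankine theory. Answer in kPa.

22.2 kPa

K_a = (1 − sin φ)/(1 + sin φ) = 0.3201.
γ' = 20.5 − 9.81 = 10.69 kN/m³.
Effective vertical stress at 2.5 m: σ'_v = 18.6×1.5 + 10.69×1.00 = 38.59 kPa.
σ'_h = K_a σ'_v = 0.3201 × 38.59 = 12.35 kPa; u = γ_w × 1.00 = 9.810 kPa.
Total σ_h = 12.35 + 9.810 = 22.16 kPa.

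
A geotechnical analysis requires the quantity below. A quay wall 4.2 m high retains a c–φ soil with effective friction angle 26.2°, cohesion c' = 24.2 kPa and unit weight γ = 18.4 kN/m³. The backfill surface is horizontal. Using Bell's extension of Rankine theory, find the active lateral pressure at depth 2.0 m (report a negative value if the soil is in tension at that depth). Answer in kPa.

K_a = (1 − sin φ)/(1 + sin φ) = 0.3874.
σ_a = K_a γ z − 2c√K_a = 0.3874×18.4×2.0 − 2×24.2×0.6224 = -15.87 kPa.

-15.9 kPa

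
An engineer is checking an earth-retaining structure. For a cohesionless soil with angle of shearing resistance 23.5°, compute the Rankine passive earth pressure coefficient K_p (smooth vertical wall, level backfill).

2.33

K_p = (1 + sin φ)/(1 − sin φ) = tan²(45° + 23.5°/2) = 2.326.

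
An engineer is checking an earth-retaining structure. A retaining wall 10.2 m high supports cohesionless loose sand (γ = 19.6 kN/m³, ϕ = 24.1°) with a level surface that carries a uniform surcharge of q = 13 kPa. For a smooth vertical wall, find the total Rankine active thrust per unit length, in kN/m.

K_a = tan²(45° − φ/2) = 0.4201.
Soil triangle: ½ K_a γ H² = 0.5×0.4201×19.6×10.2² = 428.4 kN/m.
Surcharge rectangle: K_a q H = 0.4201×13×10.2 = 55.71 kN/m.
Total = 428.4 + 55.71 = 484.1 kN/m.

484 kN/m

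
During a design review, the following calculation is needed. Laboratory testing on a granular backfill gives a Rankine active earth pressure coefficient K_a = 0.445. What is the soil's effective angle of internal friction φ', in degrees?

K_a = tan²(45° − φ/2) ⇒ 45° − φ/2 = arctan(√0.445) = 33.71°.
φ = 2(45° − 33.71°) = 22.59°.

22.6°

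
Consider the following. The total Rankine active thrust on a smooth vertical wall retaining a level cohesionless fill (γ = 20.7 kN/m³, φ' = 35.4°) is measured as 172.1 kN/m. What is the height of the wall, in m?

7.90 m

K_a = 0.2664. P_a = ½ K_a γ H² ⇒ H = √(2P_a/(K_a γ)).
H = √(2×172.1/(0.2664×20.7)) = 7.900 m.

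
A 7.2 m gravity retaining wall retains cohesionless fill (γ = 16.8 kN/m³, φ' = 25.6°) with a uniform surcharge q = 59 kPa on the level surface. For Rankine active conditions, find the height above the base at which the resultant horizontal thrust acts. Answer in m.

K_a = 0.3966.
Triangular part P₁ = ½K_aγH² = 172.7 at H/3 = 2.400 m; rectangular part P₂ = K_a q H = 168.5 at H/2 = 3.600 m.
ȳ = (P₁·2.400 + P₂·3.600)/(P₁+P₂) = 2.993 m.

2.99 m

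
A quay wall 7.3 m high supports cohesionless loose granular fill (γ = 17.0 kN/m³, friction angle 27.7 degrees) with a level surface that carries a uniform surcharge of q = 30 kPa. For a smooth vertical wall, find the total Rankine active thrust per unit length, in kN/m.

245 kN/m

K_a = tan²(45° − φ/2) = 0.3653.
Soil triangle: ½ K_a γ H² = 0.5×0.3653×17.0×7.3² = 165.5 kN/m.
Surcharge rectangle: K_a q H = 0.3653×30×7.3 = 80.01 kN/m.
Total = 165.5 + 80.01 = 245.5 kN/m.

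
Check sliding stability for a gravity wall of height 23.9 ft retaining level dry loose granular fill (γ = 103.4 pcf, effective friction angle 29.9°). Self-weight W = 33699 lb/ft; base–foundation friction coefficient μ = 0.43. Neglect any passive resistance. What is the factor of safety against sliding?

1.47

K_a = tan²(45° − 29.9°/2) = 0.3347.
P_a = ½K_aγH² = 0.5×0.3347×103.4×23.9² = 9884 lb/ft, acting at H/3 = 7.967 ft above the base.
FS_sliding = μW / P_a = 0.43×33699 / 9884 = 1.466.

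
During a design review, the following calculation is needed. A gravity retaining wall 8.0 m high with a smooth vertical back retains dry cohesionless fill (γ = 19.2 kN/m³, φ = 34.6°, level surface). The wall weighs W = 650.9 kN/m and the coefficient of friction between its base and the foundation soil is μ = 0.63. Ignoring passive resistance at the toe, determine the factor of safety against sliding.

2.42

K_a = tan²(45° − 34.6°/2) = 0.2756.
P_a = ½K_aγH² = 0.5×0.2756×19.2×8.0² = 169.4 kN/m, acting at H/3 = 2.667 m above the base.
FS_sliding = μW / P_a = 0.63×650.9 / 169.4 = 2.421.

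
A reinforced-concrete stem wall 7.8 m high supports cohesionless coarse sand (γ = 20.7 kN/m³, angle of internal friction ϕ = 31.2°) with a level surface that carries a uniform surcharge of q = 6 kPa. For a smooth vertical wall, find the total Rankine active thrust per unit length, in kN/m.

K_a = tan²(45° − φ/2) = 0.3175.
Soil triangle: ½ K_a γ H² = 0.5×0.3175×20.7×7.8² = 199.9 kN/m.
Surcharge rectangle: K_a q H = 0.3175×6×7.8 = 14.86 kN/m.
Total = 199.9 + 14.86 = 214.8 kN/m.

215 kN/m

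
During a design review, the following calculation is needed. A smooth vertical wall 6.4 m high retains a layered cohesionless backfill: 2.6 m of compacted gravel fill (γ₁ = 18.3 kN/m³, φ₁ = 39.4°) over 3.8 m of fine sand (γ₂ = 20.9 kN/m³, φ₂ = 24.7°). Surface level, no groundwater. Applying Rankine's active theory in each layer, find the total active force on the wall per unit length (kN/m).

150 kN/m

K_a1 = tan²(45°−39.4°/2) = 0.2234; K_a2 = tan²(45°−24.7°/2) = 0.4106.
Layer 1: σ at base = K_a1 γ₁ h₁ = 10.63 kPa; P₁ = ½×10.63×2.6 = 13.82.
Layer 2: σ_v at top = γ₁h₁ = 47.58; σ_h top = K_a2×47.58 = 19.53; σ_h base = K_a2×(47.58+20.9×3.8) = 52.14.
P₂ = ½(19.53+52.14)×3.8 = 136.2. Total P_a = 13.82+136.2 = 150.0 kN/m.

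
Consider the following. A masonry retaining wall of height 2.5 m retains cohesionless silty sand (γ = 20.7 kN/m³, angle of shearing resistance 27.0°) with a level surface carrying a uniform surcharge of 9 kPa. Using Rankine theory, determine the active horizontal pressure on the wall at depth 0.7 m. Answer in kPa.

8.82 kPa

K_a = (1 − sin φ)/(1 + sin φ) = 0.3755.
σ_v = γz + q = 20.7 × 0.7 + 9 = 23.49 kPa.
σ_h = K_a σ_v = 0.3755 × 23.49 = 8.821 kPa.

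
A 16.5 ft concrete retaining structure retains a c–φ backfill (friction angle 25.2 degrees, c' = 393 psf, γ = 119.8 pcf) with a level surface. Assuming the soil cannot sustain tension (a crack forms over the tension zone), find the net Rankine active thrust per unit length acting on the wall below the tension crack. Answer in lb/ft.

K_a = 0.4027; √K_a = 0.6346.
Tension-crack depth z_c = 2c/(γ√K_a) = 2×393/(119.8×0.6346) = 10.34 ft.
σ_a at base = K_a γ H − 2c√K_a = 0.4027×119.8×16.5 − 2×393×0.6346 = 297.3 psf.
P_a = ½ × 297.3 × (H − z_c) = 0.5×297.3×6.162 = 915.9 lb/ft.

916 lb/ft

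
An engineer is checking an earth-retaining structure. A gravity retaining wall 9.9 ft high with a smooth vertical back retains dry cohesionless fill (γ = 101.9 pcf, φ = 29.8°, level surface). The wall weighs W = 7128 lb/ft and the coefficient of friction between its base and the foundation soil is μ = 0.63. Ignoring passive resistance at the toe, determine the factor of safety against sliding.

2.68

K_a = tan²(45° − 29.8°/2) = 0.3360.
P_a = ½K_aγH² = 0.5×0.3360×101.9×9.9² = 1678 lb/ft, acting at H/3 = 3.300 ft above the base.
FS_sliding = μW / P_a = 0.63×7128 / 1678 = 2.676.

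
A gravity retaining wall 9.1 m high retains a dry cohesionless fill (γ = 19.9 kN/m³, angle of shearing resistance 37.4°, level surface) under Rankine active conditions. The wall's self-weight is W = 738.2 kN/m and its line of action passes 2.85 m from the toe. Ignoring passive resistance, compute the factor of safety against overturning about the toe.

K_a = tan²(45° − 37.4°/2) = 0.2443.
P_a = ½K_aγH² = 0.5×0.2443×19.9×9.1² = 201.3 kN/m, acting at H/3 = 3.033 m above the base.
Overturning moment M_o = P_a × H/3 = 201.3 × 3.033 = 610.5.
Resisting moment M_r = W × 2.85 = 738.2 × 2.85 = 2104.
FS_overturning = M_r/M_o = 2104/610.5 = 3.446.

3.45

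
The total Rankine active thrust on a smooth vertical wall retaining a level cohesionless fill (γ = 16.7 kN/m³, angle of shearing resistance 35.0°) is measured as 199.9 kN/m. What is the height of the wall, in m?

K_a = 0.2710. P_a = ½ K_a γ H² ⇒ H = √(2P_a/(K_a γ)).
H = √(2×199.9/(0.2710×16.7)) = 9.399 m.

9.40 m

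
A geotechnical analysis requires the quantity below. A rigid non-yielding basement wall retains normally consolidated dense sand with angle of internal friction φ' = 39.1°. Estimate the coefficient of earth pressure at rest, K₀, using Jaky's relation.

K₀ = 1 − sin φ' = 1 − sin 39.1° = 0.3693.

0.369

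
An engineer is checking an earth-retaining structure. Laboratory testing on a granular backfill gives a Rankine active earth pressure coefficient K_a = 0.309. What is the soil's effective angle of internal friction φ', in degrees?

31.9°

K_a = tan²(45° − φ/2) ⇒ 45° − φ/2 = arctan(√0.309) = 29.07°.
φ = 2(45° − 29.07°) = 31.86°.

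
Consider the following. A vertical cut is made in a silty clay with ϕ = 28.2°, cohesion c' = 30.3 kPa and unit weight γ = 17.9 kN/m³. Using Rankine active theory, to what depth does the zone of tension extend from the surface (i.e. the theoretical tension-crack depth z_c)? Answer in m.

5.66 m

K_a = tan²(45° − 28.2°/2) = 0.3582; √K_a = 0.5985.
The active pressure is zero where K_a γ z = 2c√K_a, so z_c = 2c/(γ√K_a) = 2×30.3/(17.9×0.5985) = 5.657 m.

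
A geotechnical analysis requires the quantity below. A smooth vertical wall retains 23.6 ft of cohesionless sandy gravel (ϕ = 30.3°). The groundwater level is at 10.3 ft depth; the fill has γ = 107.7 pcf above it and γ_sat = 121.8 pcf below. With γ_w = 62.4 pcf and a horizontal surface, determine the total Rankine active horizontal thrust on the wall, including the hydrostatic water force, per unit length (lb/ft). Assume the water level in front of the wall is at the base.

K_a = tan²(45° − φ/2) = 0.3293.
γ' = 121.8 − 62.4 = 59.40 pcf. Depth below WT = 13.3 ft.
σ'_h at WT = K_a γ d_w = 365.3 psf; at base = 365.3 + K_a γ' × 13.3 = 625.5 psf.
P₁ (0–10.3 ft) = ½×365.3×10.3 = 1881. P₂ (10.3–23.6 ft) = ½(365.3+625.5)×13.3 = 6589.
P_w = ½ γ_w h₂² = 0.5×62.4×13.3² = 5519. Total = 1881+6589+5519 = 13990 lb/ft.

14000 lb/ft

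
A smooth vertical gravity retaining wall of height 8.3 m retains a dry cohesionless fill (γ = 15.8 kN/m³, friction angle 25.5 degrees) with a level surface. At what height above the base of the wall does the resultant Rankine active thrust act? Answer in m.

2.77 m

K_a = 0.3981.
The pressure distribution is triangular, so the resultant acts at H/3 above the base = 8.3/3 = 2.767 m.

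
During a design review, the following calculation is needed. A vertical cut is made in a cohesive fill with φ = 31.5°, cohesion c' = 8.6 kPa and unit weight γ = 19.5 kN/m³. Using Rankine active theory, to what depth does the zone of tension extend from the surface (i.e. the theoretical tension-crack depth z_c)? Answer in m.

1.58 m

K_a = tan²(45° − 31.5°/2) = 0.3136; √K_a = 0.5600.
The active pressure is zero where K_a γ z = 2c√K_a, so z_c = 2c/(γ√K_a) = 2×8.6/(19.5×0.5600) = 1.575 m.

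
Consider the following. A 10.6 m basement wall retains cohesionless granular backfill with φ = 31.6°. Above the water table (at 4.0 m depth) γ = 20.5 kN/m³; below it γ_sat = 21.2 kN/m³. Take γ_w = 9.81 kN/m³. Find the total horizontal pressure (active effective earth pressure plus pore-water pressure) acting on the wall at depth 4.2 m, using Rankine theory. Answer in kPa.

K_a = (1 − sin φ)/(1 + sin φ) = 0.3123.
γ' = 21.2 − 9.81 = 11.39 kN/m³.
Effective vertical stress at 4.2 m: σ'_v = 20.5×4.0 + 11.39×0.200 = 84.28 kPa.
σ'_h = K_a σ'_v = 0.3123 × 84.28 = 26.32 kPa; u = γ_w × 0.200 = 1.962 kPa.
Total σ_h = 26.32 + 1.962 = 28.29 kPa.

28.3 kPa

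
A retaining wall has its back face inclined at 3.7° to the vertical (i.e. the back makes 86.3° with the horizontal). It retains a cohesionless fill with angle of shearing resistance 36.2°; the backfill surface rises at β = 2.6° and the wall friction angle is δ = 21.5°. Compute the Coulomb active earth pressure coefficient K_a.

0.267

K_a = sin²(α+φ) / [sin²α · sin(α−δ) · (1 + √{sin(φ+δ)sin(φ−β) / (sin(α−δ)sin(α+β))})²].
With α = 86.3°, φ = 36.2°, δ = 21.5°, β = 2.6°: K_a = 0.2671.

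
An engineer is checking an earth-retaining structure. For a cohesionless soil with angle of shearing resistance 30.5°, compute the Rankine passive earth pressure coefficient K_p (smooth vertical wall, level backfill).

3.06

K_p = (1 + sin φ)/(1 − sin φ) = tan²(45° + 30.5°/2) = 3.061.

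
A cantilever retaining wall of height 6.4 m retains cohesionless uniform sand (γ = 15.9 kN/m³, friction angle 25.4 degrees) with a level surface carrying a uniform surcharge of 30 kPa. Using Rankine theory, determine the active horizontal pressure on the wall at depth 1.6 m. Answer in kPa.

22.2 kPa

K_a = (1 − sin φ)/(1 + sin φ) = 0.3996.
σ_v = γz + q = 15.9 × 1.6 + 30 = 55.44 kPa.
σ_h = K_a σ_v = 0.3996 × 55.44 = 22.16 kPa.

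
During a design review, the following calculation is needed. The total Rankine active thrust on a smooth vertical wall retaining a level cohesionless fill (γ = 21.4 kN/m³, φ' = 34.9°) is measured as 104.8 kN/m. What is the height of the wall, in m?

6.00 m

K_a = 0.2721. P_a = ½ K_a γ H² ⇒ H = √(2P_a/(K_a γ)).
H = √(2×104.8/(0.2721×21.4)) = 5.999 m.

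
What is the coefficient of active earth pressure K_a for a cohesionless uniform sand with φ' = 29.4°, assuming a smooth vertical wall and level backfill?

0.341

K_a = (1 − sin φ)/(1 + sin φ) = (1 − sin 29.4°)/(1 + sin 29.4°) = 0.3415.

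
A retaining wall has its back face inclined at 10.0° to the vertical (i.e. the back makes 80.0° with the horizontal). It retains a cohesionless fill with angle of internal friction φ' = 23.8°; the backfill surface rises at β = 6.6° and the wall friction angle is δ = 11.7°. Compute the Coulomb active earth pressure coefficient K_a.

0.512

K_a = sin²(α+φ) / [sin²α · sin(α−δ) · (1 + √{sin(φ+δ)sin(φ−β) / (sin(α−δ)sin(α+β))})²].
With α = 80.0°, φ = 23.8°, δ = 11.7°, β = 6.6°: K_a = 0.5116.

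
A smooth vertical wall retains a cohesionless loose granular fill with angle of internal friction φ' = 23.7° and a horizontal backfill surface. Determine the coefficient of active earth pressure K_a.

0.427

K_a = tan²(45° − φ/2) = tan²(33.15°) = 0.4266.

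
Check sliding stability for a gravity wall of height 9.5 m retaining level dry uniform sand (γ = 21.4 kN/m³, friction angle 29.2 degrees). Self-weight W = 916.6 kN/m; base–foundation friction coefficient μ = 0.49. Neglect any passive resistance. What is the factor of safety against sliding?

1.35

K_a = tan²(45° − 29.2°/2) = 0.3442.
P_a = ½K_aγH² = 0.5×0.3442×21.4×9.5² = 332.4 kN/m, acting at H/3 = 3.167 m above the base.
FS_sliding = μW / P_a = 0.49×916.6 / 332.4 = 1.351.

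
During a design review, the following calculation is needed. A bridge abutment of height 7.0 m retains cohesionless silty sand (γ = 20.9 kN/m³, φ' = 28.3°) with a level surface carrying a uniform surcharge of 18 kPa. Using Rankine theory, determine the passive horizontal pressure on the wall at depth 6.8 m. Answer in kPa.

449 kPa

K_p = (1 + sin φ)/(1 − sin φ) = 2.803.
σ_v = γz + q = 20.9 × 6.8 + 18 = 160.1 kPa.
σ_h = K_p σ_v = 2.803 × 160.1 = 448.8 kPa.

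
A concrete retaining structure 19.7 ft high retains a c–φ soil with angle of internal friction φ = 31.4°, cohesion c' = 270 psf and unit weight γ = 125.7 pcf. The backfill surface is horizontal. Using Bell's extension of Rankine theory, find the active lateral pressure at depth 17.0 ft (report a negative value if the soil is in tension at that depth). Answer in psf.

370 psf

K_a = (1 − sin φ)/(1 + sin φ) = 0.3149.
σ_a = K_a γ z − 2c√K_a = 0.3149×125.7×17.0 − 2×270×0.5612 = 369.9 psf.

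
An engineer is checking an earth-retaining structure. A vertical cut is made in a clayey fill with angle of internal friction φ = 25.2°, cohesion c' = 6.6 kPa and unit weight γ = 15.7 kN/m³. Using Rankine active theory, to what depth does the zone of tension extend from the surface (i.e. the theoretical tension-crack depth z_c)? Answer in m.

1.32 m

K_a = tan²(45° − 25.2°/2) = 0.4027; √K_a = 0.6346.
The active pressure is zero where K_a γ z = 2c√K_a, so z_c = 2c/(γ√K_a) = 2×6.6/(15.7×0.6346) = 1.325 m.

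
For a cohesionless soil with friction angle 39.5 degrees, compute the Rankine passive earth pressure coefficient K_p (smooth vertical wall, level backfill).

K_p = (1 + sin φ)/(1 − sin φ) = tan²(45° + 39.5°/2) = 4.496.

4.50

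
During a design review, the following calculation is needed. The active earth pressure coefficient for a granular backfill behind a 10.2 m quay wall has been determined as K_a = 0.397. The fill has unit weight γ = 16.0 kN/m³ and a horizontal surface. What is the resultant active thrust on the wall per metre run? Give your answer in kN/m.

330 kN/m

P = ½ K_a γ H² = 0.5 × 0.397 × 16.0 × 10.2² = 330.4 kN/m.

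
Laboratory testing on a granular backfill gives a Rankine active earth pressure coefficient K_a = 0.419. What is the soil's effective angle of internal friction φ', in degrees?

K_a = tan²(45° − φ/2) ⇒ 45° − φ/2 = arctan(√0.419) = 32.92°.
φ = 2(45° − 32.92°) = 24.17°.

24.2°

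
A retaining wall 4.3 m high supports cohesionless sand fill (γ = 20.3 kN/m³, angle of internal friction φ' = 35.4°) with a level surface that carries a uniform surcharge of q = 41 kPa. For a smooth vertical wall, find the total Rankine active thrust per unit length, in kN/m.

K_a = tan²(45° − φ/2) = 0.2664.
Soil triangle: ½ K_a γ H² = 0.5×0.2664×20.3×4.3² = 50.00 kN/m.
Surcharge rectangle: K_a q H = 0.2664×41×4.3 = 46.97 kN/m.
Total = 50.00 + 46.97 = 96.96 kN/m.

97.0 kN/m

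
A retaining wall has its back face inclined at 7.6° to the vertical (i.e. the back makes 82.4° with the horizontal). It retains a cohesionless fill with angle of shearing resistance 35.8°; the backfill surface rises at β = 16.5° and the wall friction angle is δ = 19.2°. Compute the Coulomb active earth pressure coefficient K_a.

0.367

K_a = sin²(α+φ) / [sin²α · sin(α−δ) · (1 + √{sin(φ+δ)sin(φ−β) / (sin(α−δ)sin(α+β))})²].
With α = 82.4°, φ = 35.8°, δ = 19.2°, β = 16.5°: K_a = 0.3667.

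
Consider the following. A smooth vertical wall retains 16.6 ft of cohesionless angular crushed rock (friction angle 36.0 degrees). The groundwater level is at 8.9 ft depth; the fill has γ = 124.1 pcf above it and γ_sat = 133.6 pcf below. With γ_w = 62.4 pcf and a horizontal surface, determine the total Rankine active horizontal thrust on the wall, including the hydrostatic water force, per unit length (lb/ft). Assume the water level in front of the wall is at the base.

5880 lb/ft

K_a = tan²(45° − φ/2) = 0.2596.
γ' = 133.6 − 62.4 = 71.20 pcf. Depth below WT = 7.7 ft.
σ'_h at WT = K_a γ d_w = 286.7 psf; at base = 286.7 + K_a γ' × 7.7 = 429.1 psf.
P₁ (0–8.9 ft) = ½×286.7×8.9 = 1276. P₂ (8.9–16.6 ft) = ½(286.7+429.1)×7.7 = 2756.
P_w = ½ γ_w h₂² = 0.5×62.4×7.7² = 1850. Total = 1276+2756+1850 = 5882 lb/ft.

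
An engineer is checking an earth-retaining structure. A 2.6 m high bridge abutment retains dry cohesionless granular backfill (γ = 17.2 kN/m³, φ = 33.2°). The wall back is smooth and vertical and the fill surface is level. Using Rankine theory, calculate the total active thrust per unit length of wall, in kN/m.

K_a = tan²(45° − φ/2) = 0.2924.
P_a = ½ K_a γ H² = 0.5 × 0.2924 × 17.2 × 2.6² = 17.00 kN/m.

17.0 kN/m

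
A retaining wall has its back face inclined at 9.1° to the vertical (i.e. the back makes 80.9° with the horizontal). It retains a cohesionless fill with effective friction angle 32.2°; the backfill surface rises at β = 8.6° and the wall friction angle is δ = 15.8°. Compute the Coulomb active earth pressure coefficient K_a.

0.387

K_a = sin²(α+φ) / [sin²α · sin(α−δ) · (1 + √{sin(φ+δ)sin(φ−β) / (sin(α−δ)sin(α+β))})²].
With α = 80.9°, φ = 32.2°, δ = 15.8°, β = 8.6°: K_a = 0.3868.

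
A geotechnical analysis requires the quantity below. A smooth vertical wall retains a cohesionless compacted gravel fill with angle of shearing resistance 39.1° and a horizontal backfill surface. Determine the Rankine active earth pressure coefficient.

0.226

K_a = tan²(45° − φ/2) = tan²(25.45°) = 0.2265.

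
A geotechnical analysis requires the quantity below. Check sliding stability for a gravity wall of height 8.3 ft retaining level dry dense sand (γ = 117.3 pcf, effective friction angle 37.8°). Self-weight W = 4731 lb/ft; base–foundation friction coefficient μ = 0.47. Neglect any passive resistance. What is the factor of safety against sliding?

K_a = tan²(45° − 37.8°/2) = 0.2400.
P_a = ½K_aγH² = 0.5×0.2400×117.3×8.3² = 969.7 lb/ft, acting at H/3 = 2.767 ft above the base.
FS_sliding = μW / P_a = 0.47×4731 / 969.7 = 2.293.

2.29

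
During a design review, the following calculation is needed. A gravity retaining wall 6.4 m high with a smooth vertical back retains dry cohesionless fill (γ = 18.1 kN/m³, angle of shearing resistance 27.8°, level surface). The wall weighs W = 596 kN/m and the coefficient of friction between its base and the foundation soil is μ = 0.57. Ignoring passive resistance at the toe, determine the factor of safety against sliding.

2.52

K_a = tan²(45° − 27.8°/2) = 0.3639.
P_a = ½K_aγH² = 0.5×0.3639×18.1×6.4² = 134.9 kN/m, acting at H/3 = 2.133 m above the base.
FS_sliding = μW / P_a = 0.57×596 / 134.9 = 2.518.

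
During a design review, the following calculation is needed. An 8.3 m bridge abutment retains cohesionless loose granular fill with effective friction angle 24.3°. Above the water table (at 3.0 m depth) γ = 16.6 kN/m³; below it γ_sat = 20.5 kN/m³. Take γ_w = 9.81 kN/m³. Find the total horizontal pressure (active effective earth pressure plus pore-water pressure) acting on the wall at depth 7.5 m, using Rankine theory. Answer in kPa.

85.0 kPa

K_a = (1 − sin φ)/(1 + sin φ) = 0.4169.
γ' = 20.5 − 9.81 = 10.69 kN/m³.
Effective vertical stress at 7.5 m: σ'_v = 16.6×3.0 + 10.69×4.50 = 97.91 kPa.
σ'_h = K_a σ'_v = 0.4169 × 97.91 = 40.82 kPa; u = γ_w × 4.50 = 44.15 kPa.
Total σ_h = 40.82 + 44.15 = 84.96 kPa.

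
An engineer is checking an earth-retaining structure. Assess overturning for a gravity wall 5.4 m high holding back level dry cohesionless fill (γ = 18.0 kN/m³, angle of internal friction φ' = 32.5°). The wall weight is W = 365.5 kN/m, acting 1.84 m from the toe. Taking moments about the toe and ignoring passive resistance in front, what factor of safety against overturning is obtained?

4.73

K_a = tan²(45° − 32.5°/2) = 0.3010.
P_a = ½K_aγH² = 0.5×0.3010×18.0×5.4² = 78.99 kN/m, acting at H/3 = 1.800 m above the base.
Overturning moment M_o = P_a × H/3 = 78.99 × 1.800 = 142.2.
Resisting moment M_r = W × 1.84 = 365.5 × 1.84 = 672.5.
FS_overturning = M_r/M_o = 672.5/142.2 = 4.730.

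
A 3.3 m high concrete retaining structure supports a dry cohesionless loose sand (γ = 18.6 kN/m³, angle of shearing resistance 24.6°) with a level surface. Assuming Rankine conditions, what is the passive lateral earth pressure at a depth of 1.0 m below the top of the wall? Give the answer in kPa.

45.1 kPa

K_p = (1 + sin φ)/(1 − sin φ) = 2.426.
σ_h = K_p γ z = 2.426 × 18.6 × 1.0 = 45.13 kPa.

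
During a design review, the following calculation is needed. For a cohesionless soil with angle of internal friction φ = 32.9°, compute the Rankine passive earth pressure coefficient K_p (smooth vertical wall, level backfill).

3.38

K_p = (1 + sin φ)/(1 − sin φ) = tan²(45° + 32.9°/2) = 3.378.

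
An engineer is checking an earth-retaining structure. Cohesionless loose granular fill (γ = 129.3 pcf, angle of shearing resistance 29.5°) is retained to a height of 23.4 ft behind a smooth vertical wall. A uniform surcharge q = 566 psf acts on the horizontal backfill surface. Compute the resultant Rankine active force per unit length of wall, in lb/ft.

K_a = tan²(45° − φ/2) = 0.3401.
Soil triangle: ½ K_a γ H² = 0.5×0.3401×129.3×23.4² = 12040 lb/ft.
Surcharge rectangle: K_a q H = 0.3401×566×23.4 = 4504 lb/ft.
Total = 12040 + 4504 = 16540 lb/ft.

16500 lb/ft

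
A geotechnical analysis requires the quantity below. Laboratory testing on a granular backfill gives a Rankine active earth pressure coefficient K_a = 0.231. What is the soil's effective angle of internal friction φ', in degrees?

K_a = tan²(45° − φ/2) ⇒ 45° − φ/2 = arctan(√0.231) = 25.67°.
φ = 2(45° − 25.67°) = 38.66°.

38.7°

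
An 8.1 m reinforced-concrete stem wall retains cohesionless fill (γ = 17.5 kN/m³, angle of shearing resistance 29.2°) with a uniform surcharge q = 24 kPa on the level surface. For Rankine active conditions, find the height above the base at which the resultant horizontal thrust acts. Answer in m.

K_a = 0.3442.
Triangular part P₁ = ½K_aγH² = 197.6 at H/3 = 2.700 m; rectangular part P₂ = K_a q H = 66.91 at H/2 = 4.050 m.
ȳ = (P₁·2.700 + P₂·4.050)/(P₁+P₂) = 3.042 m.

3.04 m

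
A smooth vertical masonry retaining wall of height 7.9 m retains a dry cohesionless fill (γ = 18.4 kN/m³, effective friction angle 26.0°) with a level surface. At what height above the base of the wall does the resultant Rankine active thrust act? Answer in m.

2.63 m

K_a = 0.3905.
The pressure distribution is triangular, so the resultant acts at H/3 above the base = 7.9/3 = 2.633 m.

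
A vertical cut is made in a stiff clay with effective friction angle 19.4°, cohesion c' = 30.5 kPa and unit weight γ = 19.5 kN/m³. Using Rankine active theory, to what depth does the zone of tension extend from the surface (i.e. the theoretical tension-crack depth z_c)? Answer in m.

4.42 m

K_a = tan²(45° − 19.4°/2) = 0.5013; √K_a = 0.7080.
The active pressure is zero where K_a γ z = 2c√K_a, so z_c = 2c/(γ√K_a) = 2×30.5/(19.5×0.7080) = 4.418 m.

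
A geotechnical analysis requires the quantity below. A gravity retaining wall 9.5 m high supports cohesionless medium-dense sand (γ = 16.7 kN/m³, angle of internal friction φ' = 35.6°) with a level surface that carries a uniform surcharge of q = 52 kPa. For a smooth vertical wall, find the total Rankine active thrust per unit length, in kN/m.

K_a = tan²(45° − φ/2) = 0.2641.
Soil triangle: ½ K_a γ H² = 0.5×0.2641×16.7×9.5² = 199.0 kN/m.
Surcharge rectangle: K_a q H = 0.2641×52×9.5 = 130.5 kN/m.
Total = 199.0 + 130.5 = 329.5 kN/m.

330 kN/m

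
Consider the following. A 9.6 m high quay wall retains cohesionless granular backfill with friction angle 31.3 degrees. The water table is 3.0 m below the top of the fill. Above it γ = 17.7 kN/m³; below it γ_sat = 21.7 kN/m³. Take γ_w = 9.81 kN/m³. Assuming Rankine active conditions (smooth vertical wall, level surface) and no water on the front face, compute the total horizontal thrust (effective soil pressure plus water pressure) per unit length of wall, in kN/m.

432 kN/m

K_a = tan²(45° − φ/2) = 0.3162.
γ' = 21.7 − 9.81 = 11.89 kN/m³. Depth below WT = 6.6 m.
σ'_h at WT = K_a γ d_w = 16.79 kPa; at base = 16.79 + K_a γ' × 6.6 = 41.60 kPa.
P₁ (0–3.0 m) = ½×16.79×3.0 = 25.19. P₂ (3.0–9.6 m) = ½(16.79+41.60)×6.6 = 192.7.
P_w = ½ γ_w h₂² = 0.5×9.81×6.6² = 213.7. Total = 25.19+192.7+213.7 = 431.6 kN/m.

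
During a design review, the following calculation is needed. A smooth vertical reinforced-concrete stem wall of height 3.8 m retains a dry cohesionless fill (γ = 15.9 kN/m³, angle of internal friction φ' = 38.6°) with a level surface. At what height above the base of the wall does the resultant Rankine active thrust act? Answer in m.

K_a = 0.2316.
The pressure distribution is triangular, so the resultant acts at H/3 above the base = 3.8/3 = 1.267 m.

1.27 m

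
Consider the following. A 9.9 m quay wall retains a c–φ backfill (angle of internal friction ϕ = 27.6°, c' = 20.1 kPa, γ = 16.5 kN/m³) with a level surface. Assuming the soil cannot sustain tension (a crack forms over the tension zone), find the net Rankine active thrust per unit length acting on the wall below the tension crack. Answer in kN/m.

105 kN/m

K_a = 0.3668; √K_a = 0.6056.
Tension-crack depth z_c = 2c/(γ√K_a) = 2×20.1/(16.5×0.6056) = 4.023 m.
σ_a at base = K_a γ H − 2c√K_a = 0.3668×16.5×9.9 − 2×20.1×0.6056 = 35.57 kPa.
P_a = ½ × 35.57 × (H − z_c) = 0.5×35.57×5.877 = 104.5 kN/m.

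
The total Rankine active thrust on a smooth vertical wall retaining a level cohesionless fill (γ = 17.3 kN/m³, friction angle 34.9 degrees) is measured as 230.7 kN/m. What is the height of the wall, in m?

K_a = 0.2721. P_a = ½ K_a γ H² ⇒ H = √(2P_a/(K_a γ)).
H = √(2×230.7/(0.2721×17.3)) = 9.900 m.

9.90 m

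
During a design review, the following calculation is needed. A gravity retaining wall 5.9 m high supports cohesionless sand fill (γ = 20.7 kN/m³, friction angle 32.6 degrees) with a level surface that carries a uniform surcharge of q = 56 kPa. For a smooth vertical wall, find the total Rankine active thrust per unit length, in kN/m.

207 kN/m

K_a = tan²(45° − φ/2) = 0.2997.
Soil triangle: ½ K_a γ H² = 0.5×0.2997×20.7×5.9² = 108.0 kN/m.
Surcharge rectangle: K_a q H = 0.2997×56×5.9 = 99.03 kN/m.
Total = 108.0 + 99.03 = 207.0 kN/m.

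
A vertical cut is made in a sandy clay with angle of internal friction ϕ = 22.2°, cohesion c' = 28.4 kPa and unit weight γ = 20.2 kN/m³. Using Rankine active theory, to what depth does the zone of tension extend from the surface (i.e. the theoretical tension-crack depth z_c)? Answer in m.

K_a = tan²(45° − 22.2°/2) = 0.4515; √K_a = 0.6720.
The active pressure is zero where K_a γ z = 2c√K_a, so z_c = 2c/(γ√K_a) = 2×28.4/(20.2×0.6720) = 4.185 m.

4.18 m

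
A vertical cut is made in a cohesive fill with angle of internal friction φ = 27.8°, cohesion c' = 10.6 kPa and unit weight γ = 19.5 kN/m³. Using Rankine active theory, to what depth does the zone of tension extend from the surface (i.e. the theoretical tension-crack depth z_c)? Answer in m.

1.80 m

K_a = tan²(45° − 27.8°/2) = 0.3639; √K_a = 0.6032.
The active pressure is zero where K_a γ z = 2c√K_a, so z_c = 2c/(γ√K_a) = 2×10.6/(19.5×0.6032) = 1.802 m.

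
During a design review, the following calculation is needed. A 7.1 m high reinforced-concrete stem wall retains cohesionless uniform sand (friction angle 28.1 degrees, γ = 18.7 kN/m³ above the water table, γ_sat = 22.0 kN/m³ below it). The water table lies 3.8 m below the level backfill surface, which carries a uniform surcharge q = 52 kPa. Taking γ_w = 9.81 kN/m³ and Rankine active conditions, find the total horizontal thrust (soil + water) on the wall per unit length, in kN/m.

K_a = tan²(45° − φ/2) = 0.3596.
γ' = 22.0 − 9.81 = 12.19 kN/m³. h₂ = H − d_w = 3.3 m.
σ'_h: at surface K_a·q = 18.70; at WT K_a(q+γd_w) = 44.25; at base K_a(q+γd_w+γ'h₂) = 58.72 kPa.
P₁ = ½(18.70+44.25)×3.8 = 119.6; P₂ = ½(44.25+58.72)×3.3 = 169.9; P_w = ½γ_w h₂² = 53.42.
Total = 119.6+169.9+53.42 = 342.9 kN/m.

343 kN/m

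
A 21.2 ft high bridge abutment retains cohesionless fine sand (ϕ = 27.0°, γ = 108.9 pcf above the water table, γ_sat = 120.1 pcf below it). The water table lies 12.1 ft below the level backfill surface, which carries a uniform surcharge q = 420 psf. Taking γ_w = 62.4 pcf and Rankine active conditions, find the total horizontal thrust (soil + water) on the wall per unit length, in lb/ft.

K_a = tan²(45° − φ/2) = 0.3755.
γ' = 120.1 − 62.4 = 57.70 pcf. h₂ = H − d_w = 9.1 ft.
σ'_h: at surface K_a·q = 157.7; at WT K_a(q+γd_w) = 652.5; at base K_a(q+γd_w+γ'h₂) = 849.7 psf.
P₁ = ½(157.7+652.5)×12.1 = 4902; P₂ = ½(652.5+849.7)×9.1 = 6835; P_w = ½γ_w h₂² = 2584.
Total = 4902+6835+2584 = 14320 lb/ft.

14300 lb/ft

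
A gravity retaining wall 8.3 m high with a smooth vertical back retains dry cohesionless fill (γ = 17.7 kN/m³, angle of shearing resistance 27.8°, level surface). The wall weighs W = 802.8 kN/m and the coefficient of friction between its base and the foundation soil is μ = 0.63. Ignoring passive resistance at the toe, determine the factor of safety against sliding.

2.28

K_a = tan²(45° − 27.8°/2) = 0.3639.
P_a = ½K_aγH² = 0.5×0.3639×17.7×8.3² = 221.9 kN/m, acting at H/3 = 2.767 m above the base.
FS_sliding = μW / P_a = 0.63×802.8 / 221.9 = 2.280.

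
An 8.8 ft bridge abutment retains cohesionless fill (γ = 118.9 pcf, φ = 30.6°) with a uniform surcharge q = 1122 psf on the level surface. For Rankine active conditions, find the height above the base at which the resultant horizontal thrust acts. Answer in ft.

3.93 ft

K_a = 0.3253.
Triangular part P₁ = ½K_aγH² = 1498 at H/3 = 2.933 ft; rectangular part P₂ = K_a q H = 3212 at H/2 = 4.400 ft.
ȳ = (P₁·2.933 + P₂·4.400)/(P₁+P₂) = 3.934 ft.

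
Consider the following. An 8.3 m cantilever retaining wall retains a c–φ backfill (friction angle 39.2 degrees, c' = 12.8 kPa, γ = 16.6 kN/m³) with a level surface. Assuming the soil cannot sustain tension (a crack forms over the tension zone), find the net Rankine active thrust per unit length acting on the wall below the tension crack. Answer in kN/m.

K_a = 0.2255; √K_a = 0.4748.
Tension-crack depth z_c = 2c/(γ√K_a) = 2×12.8/(16.6×0.4748) = 3.248 m.
σ_a at base = K_a γ H − 2c√K_a = 0.2255×16.6×8.3 − 2×12.8×0.4748 = 18.91 kPa.
P_a = ½ × 18.91 × (H − z_c) = 0.5×18.91×5.052 = 47.77 kN/m.

47.8 kN/m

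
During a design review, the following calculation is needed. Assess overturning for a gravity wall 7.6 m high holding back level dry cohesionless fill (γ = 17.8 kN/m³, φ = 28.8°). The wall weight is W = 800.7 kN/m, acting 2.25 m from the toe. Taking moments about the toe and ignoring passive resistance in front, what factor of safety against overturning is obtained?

3.96

K_a = tan²(45° − 28.8°/2) = 0.3498.
P_a = ½K_aγH² = 0.5×0.3498×17.8×7.6² = 179.8 kN/m, acting at H/3 = 2.533 m above the base.
Overturning moment M_o = P_a × H/3 = 179.8 × 2.533 = 455.5.
Resisting moment M_r = W × 2.25 = 800.7 × 2.25 = 1802.
FS_overturning = M_r/M_o = 1802/455.5 = 3.955.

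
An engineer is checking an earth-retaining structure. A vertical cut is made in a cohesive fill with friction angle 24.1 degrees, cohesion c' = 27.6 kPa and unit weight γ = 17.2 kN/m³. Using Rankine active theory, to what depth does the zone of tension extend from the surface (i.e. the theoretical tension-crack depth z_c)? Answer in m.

4.95 m

K_a = tan²(45° − 24.1°/2) = 0.4201; √K_a = 0.6482.
The active pressure is zero where K_a γ z = 2c√K_a, so z_c = 2c/(γ√K_a) = 2×27.6/(17.2×0.6482) = 4.951 m.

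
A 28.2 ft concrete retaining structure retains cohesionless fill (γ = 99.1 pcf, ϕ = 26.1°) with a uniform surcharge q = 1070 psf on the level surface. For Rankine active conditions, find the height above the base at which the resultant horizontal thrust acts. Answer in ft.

11.4 ft

K_a = 0.3889.
Triangular part P₁ = ½K_aγH² = 15330 at H/3 = 9.400 ft; rectangular part P₂ = K_a q H = 11740 at H/2 = 14.10 ft.
ȳ = (P₁·9.400 + P₂·14.10)/(P₁+P₂) = 11.44 ft.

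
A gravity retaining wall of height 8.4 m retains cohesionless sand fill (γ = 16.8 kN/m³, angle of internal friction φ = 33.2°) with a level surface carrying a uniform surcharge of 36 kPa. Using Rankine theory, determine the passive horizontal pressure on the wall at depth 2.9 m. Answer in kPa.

K_p = (1 + sin φ)/(1 − sin φ) = 3.421.
σ_v = γz + q = 16.8 × 2.9 + 36 = 84.72 kPa.
σ_h = K_p σ_v = 3.421 × 84.72 = 289.8 kPa.

290 kPa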